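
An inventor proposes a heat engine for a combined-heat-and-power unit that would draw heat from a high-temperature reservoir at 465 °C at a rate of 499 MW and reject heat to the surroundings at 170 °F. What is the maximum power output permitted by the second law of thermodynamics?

T_H = 465 °C → 465 + 273.15 = 738.15 K.
T_C = 170 °F → (170 − 32) × 5/9 = 76.67 °C = 349.82 K.
No engine can exceed the Carnot limit: η_max = 1 − T_C/T_H = 1 − 349.82/738.15 = 0.5261.
W_max = η_max · Q_H = 0.5261 × 499 = 262.5 MW.

Ẇ_max ≈ 262.5 MW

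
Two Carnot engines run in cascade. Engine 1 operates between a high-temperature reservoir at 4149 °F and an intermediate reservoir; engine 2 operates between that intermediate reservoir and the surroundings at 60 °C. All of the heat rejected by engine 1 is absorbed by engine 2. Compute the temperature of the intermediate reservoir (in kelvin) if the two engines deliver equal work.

T_m ≈ 1447 K

T_H = 4149 °F → (4149 − 32) × 5/9 = 2287.22 °C = 2560.37 K.
T_C = 60 °C → 60 + 273.15 = 333.15 K.
For reversible stages Q_m = Q_H·(T_m/T_H). Setting W₁ = Q_H(1 − T_m/T_H) equal to W₂ = Q_m(1 − T_C/T_m) = Q_H·(T_m − T_C)/T_H gives T_H − T_m = T_m − T_C, so T_m = (T_H + T_C)/2 = (2560.37 + 333.15)/2 = 1447 K.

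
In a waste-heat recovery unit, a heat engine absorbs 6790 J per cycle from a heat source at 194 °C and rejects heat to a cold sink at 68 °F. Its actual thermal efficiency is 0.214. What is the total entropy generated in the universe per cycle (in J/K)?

ΔS_univ ≈ 3.67 J/K

T_H = 194 °C → 194 + 273.15 = 467.15 K.
T_C = 68 °F → (68 − 32) × 5/9 = 20.00 °C = 293.15 K.
W = η·Q_H = 0.214 × 6790 = 1453 J, so Q_C = Q_H − W = 5337 J.
The hot reservoir loses entropy Q_H/T_H = 6790/467.15 = 14.53 J/K; the cold reservoir gains Q_C/T_C = 5337/293.15 = 18.21 J/K.
ΔS_univ = −Q_H/T_H + Q_C/T_C = 3.67 J/K (> 0, since η = 0.214 < η_Carnot = 0.372).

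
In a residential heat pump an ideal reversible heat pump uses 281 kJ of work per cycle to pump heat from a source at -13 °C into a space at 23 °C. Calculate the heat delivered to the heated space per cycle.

Q_H ≈ 2312 kJ

T_H = 23 °C → 23 + 273.15 = 296.15 K.
T_C = -13 °C → -13 + 273.15 = 260.15 K.
The Carnot heat-pump COP is COP_HP = T_H/(T_H − T_C) = 296.15/36.00 = 8.2264.
Q_H = COP_HP · W = 8.2264 × 281 = 2312 kJ.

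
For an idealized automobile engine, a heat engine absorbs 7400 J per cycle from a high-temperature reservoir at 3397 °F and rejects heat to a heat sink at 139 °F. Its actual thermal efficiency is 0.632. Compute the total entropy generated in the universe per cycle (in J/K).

T_H = 3397 °F → (3397 − 32) × 5/9 = 1869.44 °C = 2142.59 K.
T_C = 139 °F → (139 − 32) × 5/9 = 59.44 °C = 332.59 K.
W = η·Q_H = 0.632 × 7400 = 4677 J, so Q_C = Q_H − W = 2723 J.
The hot reservoir loses entropy Q_H/T_H = 7400/2142.59 = 3.454 J/K; the cold reservoir gains Q_C/T_C = 2723/332.59 = 8.188 J/K.
ΔS_univ = −Q_H/T_H + Q_C/T_C = 4.73 J/K (> 0, since η = 0.632 < η_Carnot = 0.845).

ΔS_univ ≈ 4.73 J/K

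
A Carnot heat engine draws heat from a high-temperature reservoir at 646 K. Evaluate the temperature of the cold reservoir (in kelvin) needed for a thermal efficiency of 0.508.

T_C ≈ 317.8 K

From η = 1 − T_C/T_H, T_C = T_H·(1 − η) = 646.00 × (1 − 0.508) = 317.8 K.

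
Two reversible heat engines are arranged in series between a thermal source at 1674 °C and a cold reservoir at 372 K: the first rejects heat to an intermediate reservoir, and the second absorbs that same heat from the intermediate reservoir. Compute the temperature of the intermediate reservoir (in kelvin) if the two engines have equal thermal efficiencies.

T_m ≈ 851.1 K

T_H = 1674 °C → 1674 + 273.15 = 1947.15 K.
Equal efficiencies require 1 − T_m/T_H = 1 − T_C/T_m, i.e. T_m/T_H = T_C/T_m, so T_m = √(T_H·T_C) = √(1947.15 × 372.00) = 851.1 K.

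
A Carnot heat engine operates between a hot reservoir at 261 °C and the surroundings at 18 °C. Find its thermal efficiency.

T_H = 261 °C → 261 + 273.15 = 534.15 K.
T_C = 18 °C → 18 + 273.15 = 291.15 K.
The Carnot efficiency is η = 1 − T_C/T_H = 1 − 291.15/534.15 = 0.455.

η ≈ 0.455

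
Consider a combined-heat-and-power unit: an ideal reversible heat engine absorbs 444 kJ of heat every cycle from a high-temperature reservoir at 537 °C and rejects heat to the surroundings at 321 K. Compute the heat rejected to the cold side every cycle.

T_H = 537 °C → 537 + 273.15 = 810.15 K.
Since the cycle is reversible, η = 1 − T_C/T_H = 1 − 321.00/810.15 = 0.6038.
For a reversible cycle Q_C/Q_H = T_C/T_H, so Q_C = 444 × 321.00/810.15 = 176 kJ.

Q_C ≈ 176 kJ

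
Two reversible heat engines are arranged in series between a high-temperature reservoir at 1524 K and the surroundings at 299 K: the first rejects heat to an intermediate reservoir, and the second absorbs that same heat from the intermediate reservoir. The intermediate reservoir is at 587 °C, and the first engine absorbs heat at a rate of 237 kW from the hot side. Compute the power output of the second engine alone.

T_m = 587 °C → 587 + 273.15 = 860.15 K.
Heat entering the second stage: Q_m = Q_H·(T_m/T_H) = 237 × 860.15/1524.00 = 134 kW.
Second-stage efficiency η₂ = 1 − T_C/T_m = 1 − 299.00/860.15 = 0.6524, so W₂ = η₂·Q_m = 87.3 kW.

Ẇ₂ ≈ 87.3 kW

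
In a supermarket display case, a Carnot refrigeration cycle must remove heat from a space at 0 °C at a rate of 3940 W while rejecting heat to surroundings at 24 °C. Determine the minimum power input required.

T_H = 24 °C → 24 + 273.15 = 297.15 K.
T_C = 0 °C → 0 + 273.15 = 273.15 K.
For a reversible refrigerator, COP_R = T_C/(T_H − T_C) = 273.15/24.00 = 11.3812.
W = Q_C/COP_R = 3940/11.3812 = 346.2 W.

Ẇ_in ≈ 346.2 W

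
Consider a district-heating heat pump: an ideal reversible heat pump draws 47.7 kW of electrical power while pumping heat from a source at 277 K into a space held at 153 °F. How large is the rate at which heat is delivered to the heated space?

Q̇_H ≈ 256 kW

T_H = 153 °F → (153 − 32) × 5/9 = 67.22 °C = 340.37 K.
For a reversible heat pump, COP_HP = T_H/(T_H − T_C) = 340.37/63.37 = 5.3710.
Q_H = COP_HP · W = 5.3710 × 47.7 = 256 kW.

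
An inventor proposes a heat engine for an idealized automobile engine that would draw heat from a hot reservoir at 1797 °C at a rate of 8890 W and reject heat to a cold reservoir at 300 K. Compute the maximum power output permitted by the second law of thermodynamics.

Ẇ_max ≈ 7600 W

T_H = 1797 °C → 1797 + 273.15 = 2070.15 K.
No engine can exceed the Carnot limit: η_max = 1 − T_C/T_H = 1 − 300.00/2070.15 = 0.8551.
W_max = η_max · Q_H = 0.8551 × 8890 = 7600 W.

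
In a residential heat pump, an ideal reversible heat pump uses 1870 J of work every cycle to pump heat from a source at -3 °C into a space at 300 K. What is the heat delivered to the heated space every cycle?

T_C = -3 °C → -3 + 273.15 = 270.15 K.
Reversible heating COP: COP_HP = T_H/(T_H − T_C) = 300.00/29.85 = 10.0503.
Q_H = COP_HP · W = 10.0503 × 1870 = 18800 J.

Q_H ≈ 18800 J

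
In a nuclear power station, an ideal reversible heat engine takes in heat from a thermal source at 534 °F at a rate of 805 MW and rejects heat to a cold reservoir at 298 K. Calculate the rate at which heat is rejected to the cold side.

Q̇_C ≈ 434.6 MW

T_H = 534 °F → (534 − 32) × 5/9 = 278.89 °C = 552.04 K.
η_rev = 1 − T_C/T_H = 1 − 298.00/552.04 = 0.4602.
For a reversible cycle Q_C/Q_H = T_C/T_H, so Q_C = 805 × 298.00/552.04 = 434.6 MW.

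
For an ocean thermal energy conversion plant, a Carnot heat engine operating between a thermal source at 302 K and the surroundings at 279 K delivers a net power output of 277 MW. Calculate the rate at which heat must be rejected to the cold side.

For a reversible engine, η = 1 − T_C/T_H = 1 − 279.00/302.00 = 0.0762.
Since Q_C/Q_H = T_C/T_H and Q_H = W/η, Q_C = W·T_C/(T_H − T_C) = 277 × 279.00/23.00 = 3360 MW.

Q̇_C ≈ 3360 MW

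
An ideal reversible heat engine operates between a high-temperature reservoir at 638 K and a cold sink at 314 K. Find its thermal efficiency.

η_rev = 1 − T_C/T_H = 1 − 314.00/638.00 = 0.508.

η ≈ 0.508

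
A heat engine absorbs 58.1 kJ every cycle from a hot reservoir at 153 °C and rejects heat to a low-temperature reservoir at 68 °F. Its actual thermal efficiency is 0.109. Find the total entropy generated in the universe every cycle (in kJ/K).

T_H = 153 °C → 153 + 273.15 = 426.15 K.
T_C = 68 °F → (68 − 32) × 5/9 = 20.00 °C = 293.15 K.
W = η·Q_H = 0.109 × 58.1 = 6.333 kJ, so Q_C = Q_H − W = 51.77 kJ.
Reservoir entropy changes: ΔS_H = −Q_H/T_H = −58.1/426.15 = -0.1363 kJ/K and ΔS_C = +Q_C/T_C = 51.77/293.15 = 0.1766 kJ/K.
ΔS_univ = −Q_H/T_H + Q_C/T_C = 0.0403 kJ/K (> 0, since η = 0.109 < η_Carnot = 0.312).

ΔS_univ ≈ 0.0403 kJ/K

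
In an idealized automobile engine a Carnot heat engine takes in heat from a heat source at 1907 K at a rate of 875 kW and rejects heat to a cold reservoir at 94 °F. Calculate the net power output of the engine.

T_C = 94 °F → (94 − 32) × 5/9 = 34.44 °C = 307.59 K.
Since the cycle is reversible, η = 1 − T_C/T_H = 1 − 307.59/1907.00 = 0.8387.
W = η·Q_H = 0.8387 × 875 = 734 kW.

Ẇ ≈ 734 kW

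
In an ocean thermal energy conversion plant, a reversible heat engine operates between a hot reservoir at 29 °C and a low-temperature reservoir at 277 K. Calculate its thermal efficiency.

η ≈ 0.0832

T_H = 29 °C → 29 + 273.15 = 302.15 K.
The Carnot efficiency is η = 1 − T_C/T_H = 1 − 277.00/302.15 = 0.0832.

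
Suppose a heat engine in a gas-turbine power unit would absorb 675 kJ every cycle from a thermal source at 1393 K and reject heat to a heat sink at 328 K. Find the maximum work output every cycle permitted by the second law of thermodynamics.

No engine can exceed the Carnot limit: η_max = 1 − T_C/T_H = 1 − 328.00/1393.00 = 0.7645.
W_max = η_max · Q_H = 0.7645 × 675 = 516 kJ.

W_max ≈ 516 kJ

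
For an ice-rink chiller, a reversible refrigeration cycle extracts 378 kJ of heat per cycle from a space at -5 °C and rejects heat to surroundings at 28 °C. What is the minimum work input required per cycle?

T_H = 28 °C → 28 + 273.15 = 301.15 K.
T_C = -5 °C → -5 + 273.15 = 268.15 K.
The reversible coefficient of performance is COP_R = T_C/(T_H − T_C) = 268.15/33.00 = 8.1258.
W = Q_C/COP_R = 378/8.1258 = 46.52 kJ.

W_in ≈ 46.52 kJ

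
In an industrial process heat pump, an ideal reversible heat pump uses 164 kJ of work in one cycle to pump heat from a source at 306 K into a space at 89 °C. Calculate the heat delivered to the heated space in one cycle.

Q_H ≈ 1060 kJ

T_H = 89 °C → 89 + 273.15 = 362.15 K.
COP_HP = T_H/(T_H − T_C) = 362.15/56.15 = 6.4497.
Q_H = COP_HP · W = 6.4497 × 164 = 1060 kJ.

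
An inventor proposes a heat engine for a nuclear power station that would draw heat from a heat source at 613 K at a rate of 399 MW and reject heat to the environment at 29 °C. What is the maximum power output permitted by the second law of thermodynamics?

T_C = 29 °C → 29 + 273.15 = 302.15 K.
No engine can exceed the Carnot limit: η_max = 1 − T_C/T_H = 1 − 302.15/613.00 = 0.5071.
W_max = η_max · Q_H = 0.5071 × 399 = 202.3 MW.

Ẇ_max ≈ 202.3 MW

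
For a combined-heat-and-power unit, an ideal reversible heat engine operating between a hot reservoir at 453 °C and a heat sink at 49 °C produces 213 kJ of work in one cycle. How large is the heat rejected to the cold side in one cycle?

T_H = 453 °C → 453 + 273.15 = 726.15 K.
T_C = 49 °C → 49 + 273.15 = 322.15 K.
Carnot efficiency: η = 1 − T_C/T_H = 1 − 322.15/726.15 = 0.5564.
Since Q_C/Q_H = T_C/T_H and Q_H = W/η, Q_C = W·T_C/(T_H − T_C) = 213 × 322.15/404.00 = 170 kJ.

Q_C ≈ 170 kJ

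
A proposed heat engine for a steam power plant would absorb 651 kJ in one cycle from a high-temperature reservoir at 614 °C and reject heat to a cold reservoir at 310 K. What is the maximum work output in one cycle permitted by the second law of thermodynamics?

T_H = 614 °C → 614 + 273.15 = 887.15 K.
No engine can exceed the Carnot limit: η_max = 1 − T_C/T_H = 1 − 310.00/887.15 = 0.6506.
W_max = η_max · Q_H = 0.6506 × 651 = 423.5 kJ.

W_max ≈ 423.5 kJ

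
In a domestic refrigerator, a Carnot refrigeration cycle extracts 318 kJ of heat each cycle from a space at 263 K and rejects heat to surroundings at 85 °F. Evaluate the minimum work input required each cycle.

T_H = 85 °F → (85 − 32) × 5/9 = 29.44 °C = 302.59 K.
The reversible coefficient of performance is COP_R = T_C/(T_H − T_C) = 263.00/39.59 = 6.6423.
W = Q_C/COP_R = 318/6.6423 = 47.9 kJ.

W_in ≈ 47.9 kJ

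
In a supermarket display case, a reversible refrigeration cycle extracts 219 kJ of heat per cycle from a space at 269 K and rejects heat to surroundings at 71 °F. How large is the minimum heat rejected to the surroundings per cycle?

Q_H ≈ 240.0 kJ

T_H = 71 °F → (71 − 32) × 5/9 = 21.67 °C = 294.82 K.
For a reversible cycle Q_H/Q_C = T_H/T_C, so Q_H = Q_C·T_H/T_C = 219 × 294.82/269.00 = 240.0 kJ.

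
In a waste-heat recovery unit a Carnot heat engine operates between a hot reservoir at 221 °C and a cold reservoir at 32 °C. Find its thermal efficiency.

η ≈ 0.3825

T_H = 221 °C → 221 + 273.15 = 494.15 K.
T_C = 32 °C → 32 + 273.15 = 305.15 K.
Carnot efficiency: η = 1 − T_C/T_H = 1 − 305.15/494.15 = 0.3825.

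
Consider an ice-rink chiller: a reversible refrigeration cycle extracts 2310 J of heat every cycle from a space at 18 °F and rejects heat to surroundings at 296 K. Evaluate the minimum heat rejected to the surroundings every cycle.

Q_H ≈ 2577 J

T_C = 18 °F → (18 − 32) × 5/9 = -7.78 °C = 265.37 K.
For a reversible cycle Q_H/Q_C = T_H/T_C, so Q_H = Q_C·T_H/T_C = 2310 × 296.00/265.37 = 2577 J.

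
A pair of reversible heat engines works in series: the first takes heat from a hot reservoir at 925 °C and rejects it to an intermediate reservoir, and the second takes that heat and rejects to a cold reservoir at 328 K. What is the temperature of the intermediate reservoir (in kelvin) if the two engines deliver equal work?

T_H = 925 °C → 925 + 273.15 = 1198.15 K.
For reversible stages Q_m = Q_H·(T_m/T_H). Setting W₁ = Q_H(1 − T_m/T_H) equal to W₂ = Q_m(1 − T_C/T_m) = Q_H·(T_m − T_C)/T_H gives T_H − T_m = T_m − T_C, so T_m = (T_H + T_C)/2 = (1198.15 + 328.00)/2 = 763 K.

T_m ≈ 763 K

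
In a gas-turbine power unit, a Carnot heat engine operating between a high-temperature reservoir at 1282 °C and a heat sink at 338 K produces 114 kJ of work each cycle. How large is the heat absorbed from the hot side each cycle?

T_H = 1282 °C → 1282 + 273.15 = 1555.15 K.
η_rev = 1 − T_C/T_H = 1 − 338.00/1555.15 = 0.7827.
Q_H = W/η = 114/0.7827 = 146 kJ.

Q_H ≈ 146 kJ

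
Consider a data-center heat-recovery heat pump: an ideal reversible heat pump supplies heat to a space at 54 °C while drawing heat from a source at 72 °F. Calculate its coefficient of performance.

COP_HP ≈ 10.29

T_H = 54 °C → 54 + 273.15 = 327.15 K.
T_C = 72 °F → (72 − 32) × 5/9 = 22.22 °C = 295.37 K.
COP_HP = T_H/(T_H − T_C) = 327.15/(327.15 − 295.37) = 10.29.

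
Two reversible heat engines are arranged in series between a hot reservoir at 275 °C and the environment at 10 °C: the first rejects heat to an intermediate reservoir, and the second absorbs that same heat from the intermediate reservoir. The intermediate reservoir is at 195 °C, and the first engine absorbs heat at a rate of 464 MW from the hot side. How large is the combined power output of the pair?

T_H = 275 °C → 275 + 273.15 = 548.15 K.
T_C = 10 °C → 10 + 273.15 = 283.15 K.
Two reversible stages in series are equivalent to a single Carnot engine between T_H and T_C, so η_total = 1 − T_C/T_H = 1 − 283.15/548.15 = 0.4834.
W_total = η_total · Q_H = 0.4834 × 464 = 224 MW.

Ẇ_total ≈ 224 MW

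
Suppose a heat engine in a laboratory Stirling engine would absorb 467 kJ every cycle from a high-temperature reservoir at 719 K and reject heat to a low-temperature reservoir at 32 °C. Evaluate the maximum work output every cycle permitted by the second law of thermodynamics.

W_max ≈ 268.8 kJ

T_C = 32 °C → 32 + 273.15 = 305.15 K.
The second-law ceiling is the Carnot efficiency, η_max = 1 − T_C/T_H = 1 − 305.15/719.00 = 0.5756.
W_max = η_max · Q_H = 0.5756 × 467 = 268.8 kJ.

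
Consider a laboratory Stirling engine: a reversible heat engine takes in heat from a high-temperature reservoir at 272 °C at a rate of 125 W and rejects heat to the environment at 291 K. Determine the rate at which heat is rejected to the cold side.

Q̇_C ≈ 66.7 W

T_H = 272 °C → 272 + 273.15 = 545.15 K.
The Carnot efficiency is η = 1 − T_C/T_H = 1 − 291.00/545.15 = 0.4662.
For a reversible cycle Q_C/Q_H = T_C/T_H, so Q_C = 125 × 291.00/545.15 = 66.7 W.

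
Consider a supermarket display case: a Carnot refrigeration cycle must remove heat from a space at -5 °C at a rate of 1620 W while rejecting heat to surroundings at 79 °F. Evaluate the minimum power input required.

Ẇ_in ≈ 188 W

T_H = 79 °F → (79 − 32) × 5/9 = 26.11 °C = 299.26 K.
T_C = -5 °C → -5 + 273.15 = 268.15 K.
Carnot COP: COP_R = T_C/(T_H − T_C) = 268.15/31.11 = 8.6191.
W = Q_C/COP_R = 1620/8.6191 = 188 W.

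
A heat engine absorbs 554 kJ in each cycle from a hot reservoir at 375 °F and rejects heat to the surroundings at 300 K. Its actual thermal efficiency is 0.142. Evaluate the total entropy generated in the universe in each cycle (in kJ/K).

T_H = 375 °F → (375 − 32) × 5/9 = 190.56 °C = 463.71 K.
W = η·Q_H = 0.142 × 554 = 78.67 kJ, so Q_C = Q_H − W = 475.3 kJ.
Reservoir entropy changes: ΔS_H = −Q_H/T_H = −554/463.71 = -1.195 kJ/K and ΔS_C = +Q_C/T_C = 475.3/300.00 = 1.584 kJ/K.
ΔS_univ = −Q_H/T_H + Q_C/T_C = 0.390 kJ/K (> 0, since η = 0.142 < η_Carnot = 0.353).

ΔS_univ ≈ 0.390 kJ/K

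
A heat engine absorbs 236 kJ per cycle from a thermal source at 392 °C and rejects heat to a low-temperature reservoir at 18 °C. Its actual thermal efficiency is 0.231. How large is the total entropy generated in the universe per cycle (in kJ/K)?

ΔS_univ ≈ 0.2685 kJ/K

T_H = 392 °C → 392 + 273.15 = 665.15 K.
T_C = 18 °C → 18 + 273.15 = 291.15 K.
W = η·Q_H = 0.231 × 236 = 54.52 kJ, so Q_C = Q_H − W = 181.5 kJ.
The hot reservoir loses entropy Q_H/T_H = 236/665.15 = 0.3548 kJ/K; the cold reservoir gains Q_C/T_C = 181.5/291.15 = 0.6233 kJ/K.
ΔS_univ = −Q_H/T_H + Q_C/T_C = 0.2685 kJ/K (> 0, since η = 0.231 < η_Carnot = 0.562).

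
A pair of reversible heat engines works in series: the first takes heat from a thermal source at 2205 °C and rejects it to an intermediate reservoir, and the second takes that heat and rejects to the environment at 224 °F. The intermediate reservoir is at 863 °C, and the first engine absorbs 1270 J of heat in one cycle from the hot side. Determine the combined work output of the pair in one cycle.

W_total ≈ 1080 J

T_H = 2205 °C → 2205 + 273.15 = 2478.15 K.
T_C = 224 °F → (224 − 32) × 5/9 = 106.67 °C = 379.82 K.
Two reversible stages in series are equivalent to a single Carnot engine between T_H and T_C, so η_total = 1 − T_C/T_H = 1 − 379.82/2478.15 = 0.8467.
W_total = η_total · Q_H = 0.8467 × 1270 = 1080 J.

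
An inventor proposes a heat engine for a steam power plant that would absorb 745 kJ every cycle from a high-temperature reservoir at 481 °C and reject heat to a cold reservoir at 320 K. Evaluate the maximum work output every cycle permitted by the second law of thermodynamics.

T_H = 481 °C → 481 + 273.15 = 754.15 K.
No engine can exceed the Carnot limit: η_max = 1 − T_C/T_H = 1 − 320.00/754.15 = 0.5757.
W_max = η_max · Q_H = 0.5757 × 745 = 428.9 kJ.

W_max ≈ 428.9 kJ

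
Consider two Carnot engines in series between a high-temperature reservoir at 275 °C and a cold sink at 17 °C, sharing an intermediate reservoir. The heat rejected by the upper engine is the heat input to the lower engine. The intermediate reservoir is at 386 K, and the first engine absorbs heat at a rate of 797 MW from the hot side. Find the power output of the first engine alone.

Ẇ₁ ≈ 236 MW

T_H = 275 °C → 275 + 273.15 = 548.15 K.
T_C = 17 °C → 17 + 273.15 = 290.15 K.
First-stage efficiency η₁ = 1 − T_m/T_H = 1 − 386.00/548.15 = 0.2958.
W₁ = η₁·Q_H = 0.2958 × 797 = 236 MW.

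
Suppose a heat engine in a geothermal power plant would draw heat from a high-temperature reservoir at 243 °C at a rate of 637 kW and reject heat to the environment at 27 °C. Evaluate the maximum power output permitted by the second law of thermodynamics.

T_H = 243 °C → 243 + 273.15 = 516.15 K.
T_C = 27 °C → 27 + 273.15 = 300.15 K.
By the Carnot theorem, η_max = 1 − T_C/T_H = 1 − 300.15/516.15 = 0.4185.
W_max = η_max · Q_H = 0.4185 × 637 = 267 kW.

Ẇ_max ≈ 267 kW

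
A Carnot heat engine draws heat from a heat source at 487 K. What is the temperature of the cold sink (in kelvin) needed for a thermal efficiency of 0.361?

From η = 1 − T_C/T_H, T_C = T_H·(1 − η) = 487.00 × (1 − 0.361) = 311 K.

T_C ≈ 311 K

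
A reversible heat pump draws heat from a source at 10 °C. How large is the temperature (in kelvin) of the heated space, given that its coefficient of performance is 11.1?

T_H ≈ 311 K

T_C = 10 °C → 10 + 273.15 = 283.15 K.
COP_HP = T_H/(T_H − T_C) ⇒ T_H = T_C·COP_HP/(COP_HP − 1) = 283.15 × 11.1/(11.1 − 1) = 311 K.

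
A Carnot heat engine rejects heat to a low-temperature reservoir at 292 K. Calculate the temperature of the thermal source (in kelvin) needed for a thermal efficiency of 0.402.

T_H ≈ 488 K

From η = 1 − T_C/T_H, solving for T_H gives T_H = T_C/(1 − η) = 292.00/(1 − 0.402) = 488 K.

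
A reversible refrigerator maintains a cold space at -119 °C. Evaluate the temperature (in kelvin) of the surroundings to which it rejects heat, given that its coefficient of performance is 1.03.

T_H ≈ 304 K

T_C = -119 °C → -119 + 273.15 = 154.15 K.
COP_R = T_C/(T_H − T_C) ⇒ T_H = T_C·(1 + 1/COP_R) = 154.15 × (1 + 1/1.03) = 304 K.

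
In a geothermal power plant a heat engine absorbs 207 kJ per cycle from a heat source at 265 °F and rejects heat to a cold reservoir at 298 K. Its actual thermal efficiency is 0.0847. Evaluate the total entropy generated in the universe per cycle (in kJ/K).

ΔS_univ ≈ 0.122 kJ/K

T_H = 265 °F → (265 − 32) × 5/9 = 129.44 °C = 402.59 K.
W = η·Q_H = 0.0847 × 207 = 17.53 kJ, so Q_C = Q_H − W = 189.5 kJ.
Entropy balance on the reservoirs: −Q_H/T_H = -0.5142 kJ/K, +Q_C/T_C = 0.6358 kJ/K.
ΔS_univ = −Q_H/T_H + Q_C/T_C = 0.122 kJ/K (> 0, since η = 0.0847 < η_Carnot = 0.260).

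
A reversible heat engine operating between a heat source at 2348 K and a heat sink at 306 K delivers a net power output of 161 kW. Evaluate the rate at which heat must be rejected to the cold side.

Q̇_C ≈ 24.13 kW

For a reversible engine, η = 1 − T_C/T_H = 1 − 306.00/2348.00 = 0.8697.
Since Q_C/Q_H = T_C/T_H and Q_H = W/η, Q_C = W·T_C/(T_H − T_C) = 161 × 306.00/2042.00 = 24.13 kW.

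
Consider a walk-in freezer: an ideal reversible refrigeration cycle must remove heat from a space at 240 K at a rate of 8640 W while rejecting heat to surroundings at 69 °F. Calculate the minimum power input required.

T_H = 69 °F → (69 − 32) × 5/9 = 20.56 °C = 293.71 K.
Carnot COP: COP_R = T_C/(T_H − T_C) = 240.00/53.71 = 4.4688.
W = Q_C/COP_R = 8640/4.4688 = 1930 W.

Ẇ_in ≈ 1930 W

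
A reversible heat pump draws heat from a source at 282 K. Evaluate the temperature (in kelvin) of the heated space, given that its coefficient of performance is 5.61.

COP_HP = T_H/(T_H − T_C) ⇒ T_H = T_C·COP_HP/(COP_HP − 1) = 282.00 × 5.61/(5.61 − 1) = 343 K.

T_H ≈ 343 K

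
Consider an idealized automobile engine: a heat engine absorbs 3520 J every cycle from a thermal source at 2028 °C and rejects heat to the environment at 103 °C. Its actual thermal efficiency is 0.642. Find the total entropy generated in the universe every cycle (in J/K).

ΔS_univ ≈ 1.820 J/K

T_H = 2028 °C → 2028 + 273.15 = 2301.15 K.
T_C = 103 °C → 103 + 273.15 = 376.15 K.
W = η·Q_H = 0.642 × 3520 = 2260 J, so Q_C = Q_H − W = 1260 J.
Reservoir entropy changes: ΔS_H = −Q_H/T_H = −3520/2301.15 = -1.530 J/K and ΔS_C = +Q_C/T_C = 1260/376.15 = 3.350 J/K.
ΔS_univ = −Q_H/T_H + Q_C/T_C = 1.820 J/K (> 0, since η = 0.642 < η_Carnot = 0.837).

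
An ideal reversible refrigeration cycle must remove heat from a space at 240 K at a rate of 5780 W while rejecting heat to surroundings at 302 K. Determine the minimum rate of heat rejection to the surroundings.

For a reversible cycle Q_H/Q_C = T_H/T_C, so Q_H = Q_C·T_H/T_C = 5780 × 302.00/240.00 = 7270 W.

Q̇_H ≈ 7270 W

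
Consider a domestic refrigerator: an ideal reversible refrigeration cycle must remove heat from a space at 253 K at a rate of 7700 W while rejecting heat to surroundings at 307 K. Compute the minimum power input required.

The reversible coefficient of performance is COP_R = T_C/(T_H − T_C) = 253.00/54.00 = 4.6852.
W = Q_C/COP_R = 7700/4.6852 = 1640 W.

Ẇ_in ≈ 1640 W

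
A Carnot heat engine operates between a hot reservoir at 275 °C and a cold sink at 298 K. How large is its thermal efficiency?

T_H = 275 °C → 275 + 273.15 = 548.15 K.
Since the cycle is reversible, η = 1 − T_C/T_H = 1 − 298.00/548.15 = 0.4564.

η ≈ 0.4564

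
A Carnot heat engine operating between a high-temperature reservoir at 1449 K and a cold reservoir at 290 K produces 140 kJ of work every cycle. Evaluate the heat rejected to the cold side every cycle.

Carnot efficiency: η = 1 − T_C/T_H = 1 − 290.00/1449.00 = 0.7999.
Since Q_C/Q_H = T_C/T_H and Q_H = W/η, Q_C = W·T_C/(T_H − T_C) = 140 × 290.00/1159.00 = 35.03 kJ.

Q_C ≈ 35.03 kJ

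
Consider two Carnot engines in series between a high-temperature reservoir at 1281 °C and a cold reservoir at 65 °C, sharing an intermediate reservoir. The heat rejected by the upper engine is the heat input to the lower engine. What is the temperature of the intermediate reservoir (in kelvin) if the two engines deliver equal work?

T_m ≈ 946 K

T_H = 1281 °C → 1281 + 273.15 = 1554.15 K.
T_C = 65 °C → 65 + 273.15 = 338.15 K.
For reversible stages Q_m = Q_H·(T_m/T_H). Setting W₁ = Q_H(1 − T_m/T_H) equal to W₂ = Q_m(1 − T_C/T_m) = Q_H·(T_m − T_C)/T_H gives T_H − T_m = T_m − T_C, so T_m = (T_H + T_C)/2 = (1554.15 + 338.15)/2 = 946 K.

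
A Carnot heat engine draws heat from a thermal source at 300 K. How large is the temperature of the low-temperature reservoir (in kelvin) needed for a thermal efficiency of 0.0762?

From η = 1 − T_C/T_H, T_C = T_H·(1 − η) = 300.00 × (1 − 0.0762) = 277 K.

T_C ≈ 277 K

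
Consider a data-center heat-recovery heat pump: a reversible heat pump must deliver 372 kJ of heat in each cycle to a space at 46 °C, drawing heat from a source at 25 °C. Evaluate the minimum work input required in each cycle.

W_in ≈ 24.5 kJ

T_H = 46 °C → 46 + 273.15 = 319.15 K.
T_C = 25 °C → 25 + 273.15 = 298.15 K.
Reversible heating COP: COP_HP = T_H/(T_H − T_C) = 319.15/21.00 = 15.1976.
W = Q_H/COP_HP = 372/15.1976 = 24.5 kJ.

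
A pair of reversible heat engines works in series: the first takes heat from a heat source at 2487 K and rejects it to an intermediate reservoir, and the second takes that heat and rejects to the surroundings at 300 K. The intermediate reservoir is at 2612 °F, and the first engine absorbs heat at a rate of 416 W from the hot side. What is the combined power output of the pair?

Ẇ_total ≈ 366 W

Two reversible stages in series are equivalent to a single Carnot engine between T_H and T_C, so η_total = 1 − T_C/T_H = 1 − 300.00/2487.00 = 0.8794.
W_total = η_total · Q_H = 0.8794 × 416 = 366 W.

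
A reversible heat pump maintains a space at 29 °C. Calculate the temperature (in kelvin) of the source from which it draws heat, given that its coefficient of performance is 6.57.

T_H = 29 °C → 29 + 273.15 = 302.15 K.
COP_HP = T_H/(T_H − T_C) ⇒ T_C = T_H·(COP_HP − 1)/COP_HP = 302.15 × (6.57 − 1)/6.57 = 256.2 K.

T_C ≈ 256.2 K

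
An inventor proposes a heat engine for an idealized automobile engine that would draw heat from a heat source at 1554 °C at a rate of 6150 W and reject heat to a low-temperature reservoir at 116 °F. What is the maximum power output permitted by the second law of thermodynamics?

T_H = 1554 °C → 1554 + 273.15 = 1827.15 K.
T_C = 116 °F → (116 − 32) × 5/9 = 46.67 °C = 319.82 K.
The upper bound on efficiency is η_max = 1 − T_C/T_H = 1 − 319.82/1827.15 = 0.8250.
W_max = η_max · Q_H = 0.8250 × 6150 = 5070 W.

Ẇ_max ≈ 5070 W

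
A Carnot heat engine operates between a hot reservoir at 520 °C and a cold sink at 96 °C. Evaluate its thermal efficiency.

T_H = 520 °C → 520 + 273.15 = 793.15 K.
T_C = 96 °C → 96 + 273.15 = 369.15 K.
η_rev = 1 − T_C/T_H = 1 − 369.15/793.15 = 0.535.

η ≈ 0.535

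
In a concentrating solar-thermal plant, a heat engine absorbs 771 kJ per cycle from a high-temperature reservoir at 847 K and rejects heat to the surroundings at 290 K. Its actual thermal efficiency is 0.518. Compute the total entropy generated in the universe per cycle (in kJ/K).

W = η·Q_H = 0.518 × 771 = 399.4 kJ, so Q_C = Q_H − W = 371.6 kJ.
The hot reservoir loses entropy Q_H/T_H = 771/847.00 = 0.9103 kJ/K; the cold reservoir gains Q_C/T_C = 371.6/290.00 = 1.281 kJ/K.
ΔS_univ = −Q_H/T_H + Q_C/T_C = 0.371 kJ/K (> 0, since η = 0.518 < η_Carnot = 0.658).

ΔS_univ ≈ 0.371 kJ/K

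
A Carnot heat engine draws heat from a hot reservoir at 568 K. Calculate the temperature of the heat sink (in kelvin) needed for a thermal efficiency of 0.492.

From η = 1 − T_C/T_H, T_C = T_H·(1 − η) = 568.00 × (1 − 0.492) = 289 K.

T_C ≈ 289 K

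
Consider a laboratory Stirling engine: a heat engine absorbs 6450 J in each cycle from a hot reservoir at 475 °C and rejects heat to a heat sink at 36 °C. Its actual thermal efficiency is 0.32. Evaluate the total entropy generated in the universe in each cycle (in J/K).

ΔS_univ ≈ 5.57 J/K

T_H = 475 °C → 475 + 273.15 = 748.15 K.
T_C = 36 °C → 36 + 273.15 = 309.15 K.
W = η·Q_H = 0.32 × 6450 = 2064 J, so Q_C = Q_H − W = 4386 J.
Reservoir entropy changes: ΔS_H = −Q_H/T_H = −6450/748.15 = -8.621 J/K and ΔS_C = +Q_C/T_C = 4386/309.15 = 14.19 J/K.
ΔS_univ = −Q_H/T_H + Q_C/T_C = 5.57 J/K (> 0, since η = 0.32 < η_Carnot = 0.587).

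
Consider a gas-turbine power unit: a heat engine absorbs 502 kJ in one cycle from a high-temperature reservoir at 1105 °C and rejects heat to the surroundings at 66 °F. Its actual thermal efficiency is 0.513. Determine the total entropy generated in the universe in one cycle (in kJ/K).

ΔS_univ ≈ 0.473 kJ/K

T_H = 1105 °C → 1105 + 273.15 = 1378.15 K.
T_C = 66 °F → (66 − 32) × 5/9 = 18.89 °C = 292.04 K.
W = η·Q_H = 0.513 × 502 = 257.5 kJ, so Q_C = Q_H − W = 244.5 kJ.
Reservoir entropy changes: ΔS_H = −Q_H/T_H = −502/1378.15 = -0.3643 kJ/K and ΔS_C = +Q_C/T_C = 244.5/292.04 = 0.8371 kJ/K.
ΔS_univ = −Q_H/T_H + Q_C/T_C = 0.473 kJ/K (> 0, since η = 0.513 < η_Carnot = 0.788).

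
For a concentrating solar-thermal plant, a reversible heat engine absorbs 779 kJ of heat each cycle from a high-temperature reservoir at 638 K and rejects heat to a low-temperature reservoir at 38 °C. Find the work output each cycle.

W ≈ 399.1 kJ

T_C = 38 °C → 38 + 273.15 = 311.15 K.
The Carnot efficiency is η = 1 − T_C/T_H = 1 − 311.15/638.00 = 0.5123.
W = η·Q_H = 0.5123 × 779 = 399.1 kJ.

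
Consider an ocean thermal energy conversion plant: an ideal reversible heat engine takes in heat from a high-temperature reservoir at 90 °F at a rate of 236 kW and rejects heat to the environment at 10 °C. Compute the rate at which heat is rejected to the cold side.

T_H = 90 °F → (90 − 32) × 5/9 = 32.22 °C = 305.37 K.
T_C = 10 °C → 10 + 273.15 = 283.15 K.
The Carnot efficiency is η = 1 − T_C/T_H = 1 − 283.15/305.37 = 0.0728.
For a reversible cycle Q_C/Q_H = T_C/T_H, so Q_C = 236 × 283.15/305.37 = 219 kW.

Q̇_C ≈ 219 kW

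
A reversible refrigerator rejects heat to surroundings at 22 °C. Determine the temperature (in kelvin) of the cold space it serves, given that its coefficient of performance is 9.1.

T_C ≈ 266 K

T_H = 22 °C → 22 + 273.15 = 295.15 K.
COP_R = T_C/(T_H − T_C) ⇒ T_C = T_H·COP_R/(1 + COP_R) = 295.15 × 9.1/(1 + 9.1) = 266 K.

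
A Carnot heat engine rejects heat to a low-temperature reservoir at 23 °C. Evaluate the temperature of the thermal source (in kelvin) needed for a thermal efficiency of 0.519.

T_C = 23 °C → 23 + 273.15 = 296.15 K.
From η = 1 − T_C/T_H, solving for T_H gives T_H = T_C/(1 − η) = 296.15/(1 − 0.519) = 615.7 K.

T_H ≈ 615.7 K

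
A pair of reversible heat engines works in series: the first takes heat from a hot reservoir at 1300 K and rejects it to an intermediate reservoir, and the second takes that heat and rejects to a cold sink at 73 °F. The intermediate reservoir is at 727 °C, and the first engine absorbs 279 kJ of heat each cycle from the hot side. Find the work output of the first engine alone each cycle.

T_C = 73 °F → (73 − 32) × 5/9 = 22.78 °C = 295.93 K.
T_m = 727 °C → 727 + 273.15 = 1000.15 K.
First-stage efficiency η₁ = 1 − T_m/T_H = 1 − 1000.15/1300.00 = 0.2307.
W₁ = η₁·Q_H = 0.2307 × 279 = 64.35 kJ.

W₁ ≈ 64.35 kJ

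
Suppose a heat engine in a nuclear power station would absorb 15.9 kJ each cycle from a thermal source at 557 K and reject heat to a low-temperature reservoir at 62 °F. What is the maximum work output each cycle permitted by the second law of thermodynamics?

W_max ≈ 7.627 kJ

T_C = 62 °F → (62 − 32) × 5/9 = 16.67 °C = 289.82 K.
The second-law ceiling is the Carnot efficiency, η_max = 1 − T_C/T_H = 1 − 289.82/557.00 = 0.4797.
W_max = η_max · Q_H = 0.4797 × 15.9 = 7.627 kJ.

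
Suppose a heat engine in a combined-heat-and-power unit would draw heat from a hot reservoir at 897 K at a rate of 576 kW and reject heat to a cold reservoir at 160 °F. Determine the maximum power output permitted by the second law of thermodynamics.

T_C = 160 °F → (160 − 32) × 5/9 = 71.11 °C = 344.26 K.
The second-law ceiling is the Carnot efficiency, η_max = 1 − T_C/T_H = 1 − 344.26/897.00 = 0.6162.
W_max = η_max · Q_H = 0.6162 × 576 = 355 kW.

Ẇ_max ≈ 355 kW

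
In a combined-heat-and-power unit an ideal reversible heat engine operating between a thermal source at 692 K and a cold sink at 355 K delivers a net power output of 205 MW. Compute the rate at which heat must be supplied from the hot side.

Since the cycle is reversible, η = 1 − T_C/T_H = 1 − 355.00/692.00 = 0.4870.
Q_H = W/η = 205/0.4870 = 421 MW.

Q̇_H ≈ 421 MW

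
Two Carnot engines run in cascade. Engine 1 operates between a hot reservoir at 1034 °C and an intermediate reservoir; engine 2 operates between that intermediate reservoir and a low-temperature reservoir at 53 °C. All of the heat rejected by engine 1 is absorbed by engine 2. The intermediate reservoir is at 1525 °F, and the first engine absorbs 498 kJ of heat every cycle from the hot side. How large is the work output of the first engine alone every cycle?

T_H = 1034 °C → 1034 + 273.15 = 1307.15 K.
T_C = 53 °C → 53 + 273.15 = 326.15 K.
T_m = 1525 °F → (1525 − 32) × 5/9 = 829.44 °C = 1102.59 K.
First-stage efficiency η₁ = 1 − T_m/T_H = 1 − 1102.59/1307.15 = 0.1565.
W₁ = η₁·Q_H = 0.1565 × 498 = 77.9 kJ.

W₁ ≈ 77.9 kJ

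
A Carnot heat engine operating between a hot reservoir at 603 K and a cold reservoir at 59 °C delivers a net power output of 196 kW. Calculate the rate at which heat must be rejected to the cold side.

T_C = 59 °C → 59 + 273.15 = 332.15 K.
For a reversible engine, η = 1 − T_C/T_H = 1 − 332.15/603.00 = 0.4492.
Since Q_C/Q_H = T_C/T_H and Q_H = W/η, Q_C = W·T_C/(T_H − T_C) = 196 × 332.15/270.85 = 240.4 kW.

Q̇_C ≈ 240.4 kW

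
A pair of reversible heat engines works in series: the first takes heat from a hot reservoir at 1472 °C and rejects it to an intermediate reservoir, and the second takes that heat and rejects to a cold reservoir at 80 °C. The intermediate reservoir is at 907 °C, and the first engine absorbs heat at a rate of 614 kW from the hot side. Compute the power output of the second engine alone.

T_H = 1472 °C → 1472 + 273.15 = 1745.15 K.
T_C = 80 °C → 80 + 273.15 = 353.15 K.
T_m = 907 °C → 907 + 273.15 = 1180.15 K.
Heat entering the second stage: Q_m = Q_H·(T_m/T_H) = 614 × 1180.15/1745.15 = 415 kW.
Second-stage efficiency η₂ = 1 − T_C/T_m = 1 − 353.15/1180.15 = 0.7008, so W₂ = η₂·Q_m = 291 kW.

Ẇ₂ ≈ 291 kW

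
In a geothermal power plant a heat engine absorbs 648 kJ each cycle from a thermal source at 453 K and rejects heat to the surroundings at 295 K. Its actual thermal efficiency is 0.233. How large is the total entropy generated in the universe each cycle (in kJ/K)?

ΔS_univ ≈ 0.254 kJ/K

W = η·Q_H = 0.233 × 648 = 151.0 kJ, so Q_C = Q_H − W = 497.0 kJ.
The hot reservoir loses entropy Q_H/T_H = 648/453.00 = 1.430 kJ/K; the cold reservoir gains Q_C/T_C = 497.0/295.00 = 1.685 kJ/K.
ΔS_univ = −Q_H/T_H + Q_C/T_C = 0.254 kJ/K (> 0, since η = 0.233 < η_Carnot = 0.349).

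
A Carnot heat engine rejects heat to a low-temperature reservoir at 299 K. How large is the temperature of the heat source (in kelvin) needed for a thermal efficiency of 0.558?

T_H ≈ 676.5 K

From η = 1 − T_C/T_H, solving for T_H gives T_H = T_C/(1 − η) = 299.00/(1 − 0.558) = 676.5 K.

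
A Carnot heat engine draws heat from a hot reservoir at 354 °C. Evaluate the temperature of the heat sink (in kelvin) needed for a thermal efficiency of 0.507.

T_H = 354 °C → 354 + 273.15 = 627.15 K.
From η = 1 − T_C/T_H, T_C = T_H·(1 − η) = 627.15 × (1 − 0.507) = 309.2 K.

T_C ≈ 309.2 K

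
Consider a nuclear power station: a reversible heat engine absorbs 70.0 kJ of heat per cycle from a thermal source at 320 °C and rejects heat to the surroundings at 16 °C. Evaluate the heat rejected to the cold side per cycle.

Q_C ≈ 34.1 kJ

T_H = 320 °C → 320 + 273.15 = 593.15 K.
T_C = 16 °C → 16 + 273.15 = 289.15 K.
η_rev = 1 − T_C/T_H = 1 − 289.15/593.15 = 0.5125.
For a reversible cycle Q_C/Q_H = T_C/T_H, so Q_C = 70.0 × 289.15/593.15 = 34.1 kJ.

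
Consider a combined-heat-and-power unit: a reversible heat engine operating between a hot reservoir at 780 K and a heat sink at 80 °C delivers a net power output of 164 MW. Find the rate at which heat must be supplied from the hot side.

T_C = 80 °C → 80 + 273.15 = 353.15 K.
The Carnot efficiency is η = 1 − T_C/T_H = 1 − 353.15/780.00 = 0.5472.
Q_H = W/η = 164/0.5472 = 299.7 MW.

Q̇_H ≈ 299.7 MW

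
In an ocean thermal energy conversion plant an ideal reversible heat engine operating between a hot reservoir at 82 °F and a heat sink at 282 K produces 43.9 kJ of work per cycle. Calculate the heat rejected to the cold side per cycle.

T_H = 82 °F → (82 − 32) × 5/9 = 27.78 °C = 300.93 K.
η_rev = 1 − T_C/T_H = 1 − 282.00/300.93 = 0.0629.
Since Q_C/Q_H = T_C/T_H and Q_H = W/η, Q_C = W·T_C/(T_H − T_C) = 43.9 × 282.00/18.93 = 654.1 kJ.

Q_C ≈ 654.1 kJ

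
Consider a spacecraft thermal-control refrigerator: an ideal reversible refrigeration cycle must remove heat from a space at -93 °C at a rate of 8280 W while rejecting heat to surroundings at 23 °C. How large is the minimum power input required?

Ẇ_in ≈ 5330 W

T_H = 23 °C → 23 + 273.15 = 296.15 K.
T_C = -93 °C → -93 + 273.15 = 180.15 K.
COP_R = T_C/(T_H − T_C) = 180.15/116.00 = 1.5530.
W = Q_C/COP_R = 8280/1.5530 = 5330 W.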